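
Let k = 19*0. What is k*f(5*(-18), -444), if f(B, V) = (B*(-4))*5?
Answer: 0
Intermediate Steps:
f(B, V) = -20*B (f(B, V) = -4*B*5 = -20*B)
k = 0
k*f(5*(-18), -444) = 0*(-100*(-18)) = 0*(-20*(-90)) = 0*1800 = 0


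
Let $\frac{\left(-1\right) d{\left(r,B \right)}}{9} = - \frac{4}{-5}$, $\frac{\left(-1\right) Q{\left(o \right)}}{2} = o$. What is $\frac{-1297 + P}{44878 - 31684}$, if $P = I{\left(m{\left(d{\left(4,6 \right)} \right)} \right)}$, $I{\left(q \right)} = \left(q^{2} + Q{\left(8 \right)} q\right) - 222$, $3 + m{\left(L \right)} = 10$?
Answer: $- \frac{791}{6597} \approx -0.1199$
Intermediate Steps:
$Q{\left(o \right)} = - 2 o$
$d{\left(r,B \right)} = - \frac{36}{5}$ ($d{\left(r,B \right)} = - 9 \left(- \frac{4}{-5}\right) = - 9 \left(\left(-4\right) \left(- \frac{1}{5}\right)\right) = \left(-9\right) \frac{4}{5} = - \frac{36}{5}$)
$m{\left(L \right)} = 7$ ($m{\left(L \right)} = -3 + 10 = 7$)
$I{\left(q \right)} = -222 + q^{2} - 16 q$ ($I{\left(q \right)} = \left(q^{2} + \left(-2\right) 8 q\right) - 222 = \left(q^{2} - 16 q\right) - 222 = -222 + q^{2} - 16 q$)
$P = -285$ ($P = -222 + 7^{2} - 112 = -222 + 49 - 112 = -285$)
$\frac{-1297 + P}{44878 - 31684} = \frac{-1297 - 285}{44878 - 31684} = - \frac{1582}{13194} = \left(-1582\right) \frac{1}{13194} = - \frac{791}{6597}$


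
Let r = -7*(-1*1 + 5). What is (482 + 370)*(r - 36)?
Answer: -54528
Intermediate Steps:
r = -28 (r = -7*(-1 + 5) = -7*4 = -28)
(482 + 370)*(r - 36) = (482 + 370)*(-28 - 36) = 852*(-64) = -54528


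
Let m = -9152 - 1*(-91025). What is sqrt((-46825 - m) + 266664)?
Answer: sqrt(137966) ≈ 371.44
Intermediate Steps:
m = 81873 (m = -9152 + 91025 = 81873)
sqrt((-46825 - m) + 266664) = sqrt((-46825 - 1*81873) + 266664) = sqrt((-46825 - 81873) + 266664) = sqrt(-128698 + 266664) = sqrt(137966)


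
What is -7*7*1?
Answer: -49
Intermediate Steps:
-7*7*1 = -49*1 = -49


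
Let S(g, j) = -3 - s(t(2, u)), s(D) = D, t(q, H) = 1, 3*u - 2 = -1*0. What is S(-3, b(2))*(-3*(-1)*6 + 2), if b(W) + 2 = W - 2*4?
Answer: -80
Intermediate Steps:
u = ⅔ (u = ⅔ + (-1*0)/3 = ⅔ + (⅓)*0 = ⅔ + 0 = ⅔ ≈ 0.66667)
b(W) = -10 + W (b(W) = -2 + (W - 2*4) = -2 + (W - 8) = -2 + (-8 + W) = -10 + W)
S(g, j) = -4 (S(g, j) = -3 - 1*1 = -3 - 1 = -4)
S(-3, b(2))*(-3*(-1)*6 + 2) = -4*(-3*(-1)*6 + 2) = -4*(3*6 + 2) = -4*(18 + 2) = -4*20 = -80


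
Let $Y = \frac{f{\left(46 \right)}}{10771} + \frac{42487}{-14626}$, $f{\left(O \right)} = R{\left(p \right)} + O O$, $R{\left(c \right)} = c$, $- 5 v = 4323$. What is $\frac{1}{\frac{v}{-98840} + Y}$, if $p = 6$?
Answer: $- \frac{38927305226600}{105070146585171} \approx -0.37049$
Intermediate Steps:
$v = - \frac{4323}{5}$ ($v = \left(- \frac{1}{5}\right) 4323 = - \frac{4323}{5} \approx -864.6$)
$f{\left(O \right)} = 6 + O^{2}$ ($f{\left(O \right)} = 6 + O O = 6 + O^{2}$)
$Y = - \frac{426591105}{157536646}$ ($Y = \frac{6 + 46^{2}}{10771} + \frac{42487}{-14626} = \left(6 + 2116\right) \frac{1}{10771} + 42487 \left(- \frac{1}{14626}\right) = 2122 \cdot \frac{1}{10771} - \frac{42487}{14626} = \frac{2122}{10771} - \frac{42487}{14626} = - \frac{426591105}{157536646} \approx -2.7079$)
$\frac{1}{\frac{v}{-98840} + Y} = \frac{1}{- \frac{4323}{5 \left(-98840\right)} - \frac{426591105}{157536646}} = \frac{1}{\left(- \frac{4323}{5}\right) \left(- \frac{1}{98840}\right) - \frac{426591105}{157536646}} = \frac{1}{\frac{4323}{494200} - \frac{426591105}{157536646}} = \frac{1}{- \frac{105070146585171}{38927305226600}} = - \frac{38927305226600}{105070146585171}$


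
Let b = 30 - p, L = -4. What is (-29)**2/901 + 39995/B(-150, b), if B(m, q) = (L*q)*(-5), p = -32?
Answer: 7415667/223448 ≈ 33.187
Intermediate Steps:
b = 62 (b = 30 - 1*(-32) = 30 + 32 = 62)
B(m, q) = 20*q (B(m, q) = -4*q*(-5) = 20*q)
(-29)**2/901 + 39995/B(-150, b) = (-29)**2/901 + 39995/((20*62)) = 841*(1/901) + 39995/1240 = 841/901 + 39995*(1/1240) = 841/901 + 7999/248 = 7415667/223448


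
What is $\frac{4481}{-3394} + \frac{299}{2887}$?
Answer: $- \frac{11921841}{9798478} \approx -1.2167$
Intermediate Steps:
$\frac{4481}{-3394} + \frac{299}{2887} = 4481 \left(- \frac{1}{3394}\right) + 299 \cdot \frac{1}{2887} = - \frac{4481}{3394} + \frac{299}{2887} = - \frac{11921841}{9798478}$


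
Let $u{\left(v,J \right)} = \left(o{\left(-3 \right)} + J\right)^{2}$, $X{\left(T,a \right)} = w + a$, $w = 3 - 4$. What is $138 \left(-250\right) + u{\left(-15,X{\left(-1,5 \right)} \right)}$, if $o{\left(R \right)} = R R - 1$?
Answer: $-34356$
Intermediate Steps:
$w = -1$
$X{\left(T,a \right)} = -1 + a$
$o{\left(R \right)} = -1 + R^{2}$ ($o{\left(R \right)} = R^{2} - 1 = -1 + R^{2}$)
$u{\left(v,J \right)} = \left(8 + J\right)^{2}$ ($u{\left(v,J \right)} = \left(\left(-1 + \left(-3\right)^{2}\right) + J\right)^{2} = \left(\left(-1 + 9\right) + J\right)^{2} = \left(8 + J\right)^{2}$)
$138 \left(-250\right) + u{\left(-15,X{\left(-1,5 \right)} \right)} = 138 \left(-250\right) + \left(8 + \left(-1 + 5\right)\right)^{2} = -34500 + \left(8 + 4\right)^{2} = -34500 + 12^{2} = -34500 + 144 = -34356$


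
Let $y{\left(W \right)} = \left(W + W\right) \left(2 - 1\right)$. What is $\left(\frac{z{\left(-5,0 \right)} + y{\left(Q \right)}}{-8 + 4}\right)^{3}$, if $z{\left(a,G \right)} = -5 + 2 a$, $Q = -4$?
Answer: $\frac{12167}{64} \approx 190.11$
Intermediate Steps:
$y{\left(W \right)} = 2 W$ ($y{\left(W \right)} = 2 W 1 = 2 W$)
$\left(\frac{z{\left(-5,0 \right)} + y{\left(Q \right)}}{-8 + 4}\right)^{3} = \left(\frac{\left(-5 + 2 \left(-5\right)\right) + 2 \left(-4\right)}{-8 + 4}\right)^{3} = \left(\frac{\left(-5 - 10\right) - 8}{-4}\right)^{3} = \left(\left(-15 - 8\right) \left(- \frac{1}{4}\right)\right)^{3} = \left(\left(-23\right) \left(- \frac{1}{4}\right)\right)^{3} = \left(\frac{23}{4}\right)^{3} = \frac{12167}{64}$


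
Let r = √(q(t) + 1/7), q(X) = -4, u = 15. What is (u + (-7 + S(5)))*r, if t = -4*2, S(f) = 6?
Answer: 6*I*√21 ≈ 27.495*I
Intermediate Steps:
t = -8
r = 3*I*√21/7 (r = √(-4 + 1/7) = √(-4 + ⅐) = √(-27/7) = 3*I*√21/7 ≈ 1.964*I)
(u + (-7 + S(5)))*r = (15 + (-7 + 6))*(3*I*√21/7) = (15 - 1)*(3*I*√21/7) = 14*(3*I*√21/7) = 6*I*√21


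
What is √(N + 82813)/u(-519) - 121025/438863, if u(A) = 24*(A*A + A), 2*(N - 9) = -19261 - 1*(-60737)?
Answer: -121025/438863 + √25890/3226104 ≈ -0.27572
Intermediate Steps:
N = 20747 (N = 9 + (-19261 - 1*(-60737))/2 = 9 + (-19261 + 60737)/2 = 9 + (½)*41476 = 9 + 20738 = 20747)
u(A) = 24*A + 24*A² (u(A) = 24*(A² + A) = 24*(A + A²) = 24*A + 24*A²)
√(N + 82813)/u(-519) - 121025/438863 = √(20747 + 82813)/((24*(-519)*(1 - 519))) - 121025/438863 = √103560/((24*(-519)*(-518))) - 121025*1/438863 = (2*√25890)/6452208 - 121025/438863 = (2*√25890)*(1/6452208) - 121025/438863 = √25890/3226104 - 121025/438863 = -121025/438863 + √25890/3226104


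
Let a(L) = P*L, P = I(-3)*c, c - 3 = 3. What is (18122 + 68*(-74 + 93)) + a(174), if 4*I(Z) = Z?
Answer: 18631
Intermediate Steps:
c = 6 (c = 3 + 3 = 6)
I(Z) = Z/4
P = -9/2 (P = ((¼)*(-3))*6 = -¾*6 = -9/2 ≈ -4.5000)
a(L) = -9*L/2
(18122 + 68*(-74 + 93)) + a(174) = (18122 + 68*(-74 + 93)) - 9/2*174 = (18122 + 68*19) - 783 = (18122 + 1292) - 783 = 19414 - 783 = 18631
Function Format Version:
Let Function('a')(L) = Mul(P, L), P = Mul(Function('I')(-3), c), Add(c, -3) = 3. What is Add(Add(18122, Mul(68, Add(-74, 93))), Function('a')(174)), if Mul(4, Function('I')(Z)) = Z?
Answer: 18631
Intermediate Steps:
c = 6 (c = Add(3, 3) = 6)
Function('I')(Z) = Mul(Rational(1, 4), Z)
P = Rational(-9, 2) (P = Mul(Mul(Rational(1, 4), -3), 6) = Mul(Rational(-3, 4), 6) = Rational(-9, 2) ≈ -4.5000)
Function('a')(L) = Mul(Rational(-9, 2), L)
Add(Add(18122, Mul(68, Add(-74, 93))), Function('a')(174)) = Add(Add(18122, Mul(68, Add(-74, 93))), Mul(Rational(-9, 2), 174)) = Add(Add(18122, Mul(68, 19)), -783) = Add(Add(18122, 1292), -783) = Add(19414, -783) = 18631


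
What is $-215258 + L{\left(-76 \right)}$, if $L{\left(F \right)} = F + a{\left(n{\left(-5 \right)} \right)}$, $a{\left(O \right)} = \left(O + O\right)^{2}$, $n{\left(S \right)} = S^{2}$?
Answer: $-212834$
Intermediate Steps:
$a{\left(O \right)} = 4 O^{2}$ ($a{\left(O \right)} = \left(2 O\right)^{2} = 4 O^{2}$)
$L{\left(F \right)} = 2500 + F$ ($L{\left(F \right)} = F + 4 \left(\left(-5\right)^{2}\right)^{2} = F + 4 \cdot 25^{2} = F + 4 \cdot 625 = F + 2500 = 2500 + F$)
$-215258 + L{\left(-76 \right)} = -215258 + \left(2500 - 76\right) = -215258 + 2424 = -212834$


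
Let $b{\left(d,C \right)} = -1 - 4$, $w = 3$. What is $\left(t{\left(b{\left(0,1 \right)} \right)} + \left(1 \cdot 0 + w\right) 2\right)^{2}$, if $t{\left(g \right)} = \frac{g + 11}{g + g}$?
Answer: $\frac{729}{25} \approx 29.16$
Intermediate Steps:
$b{\left(d,C \right)} = -5$ ($b{\left(d,C \right)} = -1 - 4 = -5$)
$t{\left(g \right)} = \frac{11 + g}{2 g}$
$\left(t{\left(b{\left(0,1 \right)} \right)} + \left(1 \cdot 0 + w\right) 2\right)^{2} = \left(\frac{11 - 5}{2 \left(-5\right)} + \left(1 \cdot 0 + 3\right) 2\right)^{2} = \left(\frac{1}{2} \left(- \frac{1}{5}\right) 6 + \left(0 + 3\right) 2\right)^{2} = \left(- \frac{3}{5} + 3 \cdot 2\right)^{2} = \left(- \frac{3}{5} + 6\right)^{2} = \left(\frac{27}{5}\right)^{2} = \frac{729}{25}$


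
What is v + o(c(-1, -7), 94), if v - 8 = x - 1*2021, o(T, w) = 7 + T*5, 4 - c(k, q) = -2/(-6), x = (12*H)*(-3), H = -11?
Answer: -4775/3 ≈ -1591.7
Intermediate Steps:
x = 396 (x = (12*(-11))*(-3) = -132*(-3) = 396)
c(k, q) = 11/3 (c(k, q) = 4 - (-2)/(-6) = 4 - (-2)*(-1)/6 = 4 - 1*⅓ = 4 - ⅓ = 11/3)
o(T, w) = 7 + 5*T
v = -1617 (v = 8 + (396 - 1*2021) = 8 + (396 - 2021) = 8 - 1625 = -1617)
v + o(c(-1, -7), 94) = -1617 + (7 + 5*(11/3)) = -1617 + (7 + 55/3) = -1617 + 76/3 = -4775/3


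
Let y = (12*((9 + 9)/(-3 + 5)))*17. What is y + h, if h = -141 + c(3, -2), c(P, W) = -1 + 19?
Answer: 1713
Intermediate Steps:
y = 1836 (y = (12*(18/2))*17 = (12*(18*(½)))*17 = (12*9)*17 = 108*17 = 1836)
c(P, W) = 18
h = -123 (h = -141 + 18 = -123)
y + h = 1836 - 123 = 1713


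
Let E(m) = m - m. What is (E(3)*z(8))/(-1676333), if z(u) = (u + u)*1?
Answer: 0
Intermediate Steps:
z(u) = 2*u (z(u) = (2*u)*1 = 2*u)
E(m) = 0
(E(3)*z(8))/(-1676333) = (0*(2*8))/(-1676333) = (0*16)*(-1/1676333) = 0*(-1/1676333) = 0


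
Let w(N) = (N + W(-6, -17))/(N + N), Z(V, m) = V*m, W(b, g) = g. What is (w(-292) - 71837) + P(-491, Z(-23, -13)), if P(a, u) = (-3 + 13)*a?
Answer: -44819939/584 ≈ -76747.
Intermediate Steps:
P(a, u) = 10*a
w(N) = (-17 + N)/(2*N) (w(N) = (N - 17)/(N + N) = (-17 + N)/((2*N)) = (-17 + N)*(1/(2*N)) = (-17 + N)/(2*N))
(w(-292) - 71837) + P(-491, Z(-23, -13)) = ((½)*(-17 - 292)/(-292) - 71837) + 10*(-491) = ((½)*(-1/292)*(-309) - 71837) - 4910 = (309/584 - 71837) - 4910 = -41952499/584 - 4910 = -44819939/584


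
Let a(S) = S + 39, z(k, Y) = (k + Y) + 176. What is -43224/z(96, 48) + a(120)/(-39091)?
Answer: -211215033/1563640 ≈ -135.08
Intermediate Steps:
z(k, Y) = 176 + Y + k (z(k, Y) = (Y + k) + 176 = 176 + Y + k)
a(S) = 39 + S
-43224/z(96, 48) + a(120)/(-39091) = -43224/(176 + 48 + 96) + (39 + 120)/(-39091) = -43224/320 + 159*(-1/39091) = -43224*1/320 - 159/39091 = -5403/40 - 159/39091 = -211215033/1563640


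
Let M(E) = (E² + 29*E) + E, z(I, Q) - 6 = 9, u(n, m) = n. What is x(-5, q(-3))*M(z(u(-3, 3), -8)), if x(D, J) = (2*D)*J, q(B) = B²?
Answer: -60750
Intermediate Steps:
z(I, Q) = 15 (z(I, Q) = 6 + 9 = 15)
M(E) = E² + 30*E
x(D, J) = 2*D*J
x(-5, q(-3))*M(z(u(-3, 3), -8)) = (2*(-5)*(-3)²)*(15*(30 + 15)) = (2*(-5)*9)*(15*45) = -90*675 = -60750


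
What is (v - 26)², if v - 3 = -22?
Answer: 2025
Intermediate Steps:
v = -19 (v = 3 - 22 = -19)
(v - 26)² = (-19 - 26)² = (-45)² = 2025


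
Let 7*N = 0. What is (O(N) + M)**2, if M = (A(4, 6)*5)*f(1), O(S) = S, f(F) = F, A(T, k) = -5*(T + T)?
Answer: 40000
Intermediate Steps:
N = 0 (N = (1/7)*0 = 0)
A(T, k) = -10*T
M = -200 (M = (-10*4*5)*1 = -40*5*1 = -200*1 = -200)
(O(N) + M)**2 = (0 - 200)**2 = (-200)**2 = 40000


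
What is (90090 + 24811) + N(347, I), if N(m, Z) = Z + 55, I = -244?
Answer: 114712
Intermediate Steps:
N(m, Z) = 55 + Z
(90090 + 24811) + N(347, I) = (90090 + 24811) + (55 - 244) = 114901 - 189 = 114712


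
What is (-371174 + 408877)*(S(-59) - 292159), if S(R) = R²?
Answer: -10884026634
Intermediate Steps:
(-371174 + 408877)*(S(-59) - 292159) = (-371174 + 408877)*((-59)² - 292159) = 37703*(3481 - 292159) = 37703*(-288678) = -10884026634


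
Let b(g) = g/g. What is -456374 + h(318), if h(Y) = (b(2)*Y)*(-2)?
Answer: -457010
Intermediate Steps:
b(g) = 1
h(Y) = -2*Y (h(Y) = (1*Y)*(-2) = Y*(-2) = -2*Y)
-456374 + h(318) = -456374 - 2*318 = -456374 - 636 = -457010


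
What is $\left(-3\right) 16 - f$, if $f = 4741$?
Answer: $-4789$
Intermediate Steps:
$\left(-3\right) 16 - f = \left(-3\right) 16 - 4741 = -48 - 4741 = -4789$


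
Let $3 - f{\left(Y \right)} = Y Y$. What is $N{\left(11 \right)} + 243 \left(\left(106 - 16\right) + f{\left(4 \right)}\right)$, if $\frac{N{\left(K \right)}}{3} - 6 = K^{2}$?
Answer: $19092$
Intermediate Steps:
$f{\left(Y \right)} = 3 - Y^{2}$ ($f{\left(Y \right)} = 3 - Y Y = 3 - Y^{2}$)
$N{\left(K \right)} = 18 + 3 K^{2}$
$N{\left(11 \right)} + 243 \left(\left(106 - 16\right) + f{\left(4 \right)}\right) = \left(18 + 3 \cdot 11^{2}\right) + 243 \left(\left(106 - 16\right) + \left(3 - 4^{2}\right)\right) = \left(18 + 3 \cdot 121\right) + 243 \left(90 + \left(3 - 16\right)\right) = \left(18 + 363\right) + 243 \left(90 + \left(3 - 16\right)\right) = 381 + 243 \left(90 - 13\right) = 381 + 243 \cdot 77 = 381 + 18711 = 19092$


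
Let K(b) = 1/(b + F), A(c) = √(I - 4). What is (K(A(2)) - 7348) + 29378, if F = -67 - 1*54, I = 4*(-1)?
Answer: 322717349/14649 - 2*I*√2/14649 ≈ 22030.0 - 0.00019308*I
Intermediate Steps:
I = -4
F = -121 (F = -67 - 54 = -121)
A(c) = 2*I*√2 (A(c) = √(-4 - 4) = √(-8) = 2*I*√2)
K(b) = 1/(-121 + b) (K(b) = 1/(b - 121) = 1/(-121 + b))
(K(A(2)) - 7348) + 29378 = (1/(-121 + 2*I*√2) - 7348) + 29378 = (-7348 + 1/(-121 + 2*I*√2)) + 29378 = 22030 + 1/(-121 + 2*I*√2)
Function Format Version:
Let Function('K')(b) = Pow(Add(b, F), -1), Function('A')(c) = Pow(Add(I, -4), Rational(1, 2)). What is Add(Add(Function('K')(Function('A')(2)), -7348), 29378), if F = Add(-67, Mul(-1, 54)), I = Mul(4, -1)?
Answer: Add(Rational(322717349, 14649), Mul(Rational(-2, 14649), I, Pow(2, Rational(1, 2)))) ≈ Add(22030., Mul(-0.00019308, I))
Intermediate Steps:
I = -4
F = -121 (F = Add(-67, -54) = -121)
Function('A')(c) = Mul(2, I, Pow(2, Rational(1, 2))) (Function('A')(c) = Pow(Add(-4, -4), Rational(1, 2)) = Pow(-8, Rational(1, 2)) = Mul(2, I, Pow(2, Rational(1, 2))))
Function('K')(b) = Pow(Add(-121, b), -1) (Function('K')(b) = Pow(Add(b, -121), -1) = Pow(Add(-121, b), -1))
Add(Add(Function('K')(Function('A')(2)), -7348), 29378) = Add(Add(Pow(Add(-121, Mul(2, I, Pow(2, Rational(1, 2)))), -1), -7348), 29378) = Add(Add(-7348, Pow(Add(-121, Mul(2, I, Pow(2, Rational(1, 2)))), -1)), 29378) = Add(22030, Pow(Add(-121, Mul(2, I, Pow(2, Rational(1, 2)))), -1))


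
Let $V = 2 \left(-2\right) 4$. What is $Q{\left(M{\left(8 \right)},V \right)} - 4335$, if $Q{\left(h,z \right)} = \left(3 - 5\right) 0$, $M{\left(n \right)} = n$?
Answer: $-4335$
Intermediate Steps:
$V = -16$ ($V = \left(-4\right) 4 = -16$)
$Q{\left(h,z \right)} = 0$ ($Q{\left(h,z \right)} = \left(-2\right) 0 = 0$)
$Q{\left(M{\left(8 \right)},V \right)} - 4335 = 0 - 4335 = -4335$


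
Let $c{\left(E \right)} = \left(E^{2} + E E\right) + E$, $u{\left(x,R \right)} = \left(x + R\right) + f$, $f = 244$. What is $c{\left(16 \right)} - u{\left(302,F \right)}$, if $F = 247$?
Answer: $-265$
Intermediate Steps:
$u{\left(x,R \right)} = 244 + R + x$ ($u{\left(x,R \right)} = \left(x + R\right) + 244 = \left(R + x\right) + 244 = 244 + R + x$)
$c{\left(E \right)} = E + 2 E^{2}$ ($c{\left(E \right)} = \left(E^{2} + E^{2}\right) + E = 2 E^{2} + E = E + 2 E^{2}$)
$c{\left(16 \right)} - u{\left(302,F \right)} = 16 \left(1 + 2 \cdot 16\right) - \left(244 + 247 + 302\right) = 16 \left(1 + 32\right) - 793 = 16 \cdot 33 - 793 = 528 - 793 = -265$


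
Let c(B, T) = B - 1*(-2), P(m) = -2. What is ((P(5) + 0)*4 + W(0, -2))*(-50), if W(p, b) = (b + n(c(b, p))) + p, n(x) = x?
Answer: 500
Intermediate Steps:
c(B, T) = 2 + B (c(B, T) = B + 2 = 2 + B)
W(p, b) = 2 + p + 2*b (W(p, b) = (b + (2 + b)) + p = (2 + 2*b) + p = 2 + p + 2*b)
((P(5) + 0)*4 + W(0, -2))*(-50) = ((-2 + 0)*4 + (2 + 0 + 2*(-2)))*(-50) = (-2*4 + (2 + 0 - 4))*(-50) = (-8 - 2)*(-50) = -10*(-50) = 500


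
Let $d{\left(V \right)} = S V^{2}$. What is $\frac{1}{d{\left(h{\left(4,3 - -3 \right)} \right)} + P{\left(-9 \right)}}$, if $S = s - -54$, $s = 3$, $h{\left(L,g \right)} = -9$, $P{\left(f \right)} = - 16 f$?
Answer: $\frac{1}{4761} \approx 0.00021004$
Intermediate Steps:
$S = 57$ ($S = 3 - -54 = 3 + 54 = 57$)
$d{\left(V \right)} = 57 V^{2}$
$\frac{1}{d{\left(h{\left(4,3 - -3 \right)} \right)} + P{\left(-9 \right)}} = \frac{1}{57 \left(-9\right)^{2} - -144} = \frac{1}{57 \cdot 81 + 144} = \frac{1}{4617 + 144} = \frac{1}{4761}$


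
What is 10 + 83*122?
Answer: 10136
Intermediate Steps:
10 + 83*122 = 10 + 10126 = 10136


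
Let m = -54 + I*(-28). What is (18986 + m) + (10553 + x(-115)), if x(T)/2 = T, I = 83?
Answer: 26931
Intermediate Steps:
x(T) = 2*T
m = -2378 (m = -54 + 83*(-28) = -54 - 2324 = -2378)
(18986 + m) + (10553 + x(-115)) = (18986 - 2378) + (10553 + 2*(-115)) = 16608 + (10553 - 230) = 16608 + 10323 = 26931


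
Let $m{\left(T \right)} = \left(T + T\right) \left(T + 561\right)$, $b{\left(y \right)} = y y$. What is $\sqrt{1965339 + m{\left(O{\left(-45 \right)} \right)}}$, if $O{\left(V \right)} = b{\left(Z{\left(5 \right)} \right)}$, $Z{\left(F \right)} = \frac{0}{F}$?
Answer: $3 \sqrt{218371} \approx 1401.9$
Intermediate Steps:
$Z{\left(F \right)} = 0$
$b{\left(y \right)} = y^{2}$
$O{\left(V \right)} = 0$ ($O{\left(V \right)} = 0^{2} = 0$)
$m{\left(T \right)} = 2 T \left(561 + T\right)$
$\sqrt{1965339 + m{\left(O{\left(-45 \right)} \right)}} = \sqrt{1965339 + 2 \cdot 0 \left(561 + 0\right)} = \sqrt{1965339 + 2 \cdot 0 \cdot 561} = \sqrt{1965339 + 0} = \sqrt{1965339} = 3 \sqrt{218371}$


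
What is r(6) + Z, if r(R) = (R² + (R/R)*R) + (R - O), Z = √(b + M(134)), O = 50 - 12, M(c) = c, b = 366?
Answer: 10 + 10*√5 ≈ 32.361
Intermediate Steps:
O = 38
Z = 10*√5 (Z = √(366 + 134) = √500 = 10*√5 ≈ 22.361)
r(R) = -38 + R² + 2*R (r(R) = (R² + (R/R)*R) + (R - 1*38) = (R² + 1*R) + (R - 38) = (R² + R) + (-38 + R) = (R + R²) + (-38 + R) = -38 + R² + 2*R)
r(6) + Z = (-38 + 6² + 2*6) + 10*√5 = (-38 + 36 + 12) + 10*√5 = 10 + 10*√5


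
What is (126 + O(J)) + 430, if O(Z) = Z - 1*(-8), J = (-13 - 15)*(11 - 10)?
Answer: 536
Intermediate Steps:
J = -28 (J = -28*1 = -28)
O(Z) = 8 + Z (O(Z) = Z + 8 = 8 + Z)
(126 + O(J)) + 430 = (126 + (8 - 28)) + 430 = (126 - 20) + 430 = 106 + 430 = 536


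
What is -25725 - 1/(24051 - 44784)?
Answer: -533356424/20733 ≈ -25725.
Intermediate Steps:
-25725 - 1/(24051 - 44784) = -25725 - 1/(-20733) = -25725 - 1*(-1/20733) = -25725 + 1/20733 = -533356424/20733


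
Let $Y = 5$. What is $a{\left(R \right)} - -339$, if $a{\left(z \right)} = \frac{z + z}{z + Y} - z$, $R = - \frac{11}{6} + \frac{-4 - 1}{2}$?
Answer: $\frac{991}{3} \approx 330.33$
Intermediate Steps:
$R = - \frac{13}{3}$ ($R = \left(-11\right) \frac{1}{6} + \left(-4 - 1\right) \frac{1}{2} = - \frac{11}{6} - \frac{5}{2} = - \frac{13}{3} \approx -4.3333$)
$a{\left(z \right)} = - z + \frac{2 z}{5 + z}$ ($a{\left(z \right)} = \frac{z + z}{z + 5} - z = \frac{2 z}{5 + z} - z = - z + \frac{2 z}{5 + z}$)
$a{\left(R \right)} - -339 = \left(-1\right) \left(- \frac{13}{3}\right) \frac{1}{5 - \frac{13}{3}} \left(3 - \frac{13}{3}\right) - -339 = \left(-1\right) \left(- \frac{13}{3}\right) \frac{1}{\frac{2}{3}} \left(- \frac{4}{3}\right) + 339 = \left(-1\right) \left(- \frac{13}{3}\right) \frac{3}{2} \left(- \frac{4}{3}\right) + 339 = - \frac{26}{3} + 339 = \frac{991}{3}$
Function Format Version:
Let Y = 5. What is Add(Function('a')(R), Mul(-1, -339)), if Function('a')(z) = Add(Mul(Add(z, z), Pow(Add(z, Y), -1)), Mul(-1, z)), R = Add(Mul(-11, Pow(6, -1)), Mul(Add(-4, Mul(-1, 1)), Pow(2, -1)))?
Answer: Rational(991, 3) ≈ 330.33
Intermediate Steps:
R = Rational(-13, 3) (R = Add(Mul(-11, Rational(1, 6)), Mul(Add(-4, -1), Rational(1, 2))) = Add(Rational(-11, 6), Mul(-5, Rational(1, 2))) = Add(Rational(-11, 6), Rational(-5, 2)) = Rational(-13, 3) ≈ -4.3333)
Function('a')(z) = Add(Mul(-1, z), Mul(2, z, Pow(Add(5, z), -1))) (Function('a')(z) = Add(Mul(Add(z, z), Pow(Add(z, 5), -1)), Mul(-1, z)) = Add(Mul(Mul(2, z), Pow(Add(5, z), -1)), Mul(-1, z)) = Add(Mul(2, z, Pow(Add(5, z), -1)), Mul(-1, z)) = Add(Mul(-1, z), Mul(2, z, Pow(Add(5, z), -1))))
Add(Function('a')(R), Mul(-1, -339)) = Add(Mul(-1, Rational(-13, 3), Pow(Add(5, Rational(-13, 3)), -1), Add(3, Rational(-13, 3))), Mul(-1, -339)) = Add(Mul(-1, Rational(-13, 3), Pow(Rational(2, 3), -1), Rational(-4, 3)), 339) = Add(Mul(-1, Rational(-13, 3), Rational(3, 2), Rational(-4, 3)), 339) = Add(Rational(-26, 3), 339) = Rational(991, 3)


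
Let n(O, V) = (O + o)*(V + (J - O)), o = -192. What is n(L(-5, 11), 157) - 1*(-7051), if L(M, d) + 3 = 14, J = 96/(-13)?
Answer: -234499/13 ≈ -18038.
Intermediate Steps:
J = -96/13 (J = 96*(-1/13) = -96/13 ≈ -7.3846)
L(M, d) = 11 (L(M, d) = -3 + 14 = 11)
n(O, V) = (-192 + O)*(-96/13 + V - O) (n(O, V) = (O - 192)*(V + (-96/13 - O)) = (-192 + O)*(-96/13 + V - O))
n(L(-5, 11), 157) - 1*(-7051) = (18432/13 - 1*11² - 192*157 + (2400/13)*11 + 11*157) - 1*(-7051) = (18432/13 - 1*121 - 30144 + 26400/13 + 1727) + 7051 = (18432/13 - 121 - 30144 + 26400/13 + 1727) + 7051 = -326162/13 + 7051 = -234499/13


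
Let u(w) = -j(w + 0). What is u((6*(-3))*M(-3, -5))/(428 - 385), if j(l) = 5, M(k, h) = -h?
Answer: -5/43 ≈ -0.11628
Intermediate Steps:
u(w) = -5 (u(w) = -1*5 = -5)
u((6*(-3))*M(-3, -5))/(428 - 385) = -5/(428 - 385) = -5/43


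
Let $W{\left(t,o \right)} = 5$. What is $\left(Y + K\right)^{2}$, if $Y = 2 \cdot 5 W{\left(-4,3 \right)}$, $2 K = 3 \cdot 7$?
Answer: $\frac{14641}{4} \approx 3660.3$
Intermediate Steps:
$K = \frac{21}{2}$ ($K = \frac{3 \cdot 7}{2} = \frac{1}{2} \cdot 21 = \frac{21}{2} \approx 10.5$)
$Y = 50$ ($Y = 2 \cdot 5 \cdot 5 = 10 \cdot 5 = 50$)
$\left(Y + K\right)^{2} = \left(50 + \frac{21}{2}\right)^{2} = \left(\frac{121}{2}\right)^{2} = \frac{14641}{4}$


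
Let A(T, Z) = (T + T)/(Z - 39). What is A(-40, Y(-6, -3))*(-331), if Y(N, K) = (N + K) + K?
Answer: -26480/51 ≈ -519.22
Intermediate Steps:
Y(N, K) = N + 2*K (Y(N, K) = (K + N) + K = N + 2*K)
A(T, Z) = 2*T/(-39 + Z) (A(T, Z) = (2*T)/(-39 + Z) = 2*T/(-39 + Z))
A(-40, Y(-6, -3))*(-331) = (2*(-40)/(-39 + (-6 + 2*(-3))))*(-331) = (2*(-40)/(-39 + (-6 - 6)))*(-331) = (2*(-40)/(-39 - 12))*(-331) = (2*(-40)/(-51))*(-331) = (2*(-40)*(-1/51))*(-331) = (80/51)*(-331) = -26480/51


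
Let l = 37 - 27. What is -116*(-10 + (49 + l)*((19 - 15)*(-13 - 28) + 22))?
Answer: 973008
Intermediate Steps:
l = 10
-116*(-10 + (49 + l)*((19 - 15)*(-13 - 28) + 22)) = -116*(-10 + (49 + 10)*((19 - 15)*(-13 - 28) + 22)) = -116*(-10 + 59*(4*(-41) + 22)) = -116*(-10 + 59*(-164 + 22)) = -116*(-10 + 59*(-142)) = -116*(-10 - 8378) = -116*(-8388) = 973008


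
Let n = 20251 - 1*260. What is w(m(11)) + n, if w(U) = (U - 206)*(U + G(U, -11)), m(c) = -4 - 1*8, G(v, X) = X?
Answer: 25005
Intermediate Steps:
n = 19991 (n = 20251 - 260 = 19991)
m(c) = -12 (m(c) = -4 - 8 = -12)
w(U) = (-206 + U)*(-11 + U) (w(U) = (U - 206)*(U - 11) = (-206 + U)*(-11 + U))
w(m(11)) + n = (2266 + (-12)**2 - 217*(-12)) + 19991 = (2266 + 144 + 2604) + 19991 = 5014 + 19991 = 25005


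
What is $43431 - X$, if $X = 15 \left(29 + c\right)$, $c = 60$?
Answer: $42096$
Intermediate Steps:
$X = 1335$ ($X = 15 \left(29 + 60\right) = 15 \cdot 89 = 1335$)
$43431 - X = 43431 - 1335 = 42096$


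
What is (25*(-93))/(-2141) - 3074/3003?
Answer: 400541/6429423 ≈ 0.062298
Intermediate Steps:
(25*(-93))/(-2141) - 3074/3003 = -2325*(-1/2141) - 3074*1/3003 = 2325/2141 - 3074/3003 = 400541/6429423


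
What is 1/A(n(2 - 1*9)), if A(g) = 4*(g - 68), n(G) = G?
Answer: -1/300 ≈ -0.0033333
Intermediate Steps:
A(g) = -272 + 4*g (A(g) = 4*(-68 + g) = -272 + 4*g)
1/A(n(2 - 1*9)) = 1/(-272 + 4*(2 - 1*9)) = 1/(-272 + 4*(2 - 9)) = 1/(-272 + 4*(-7)) = 1/(-272 - 28) = 1/(-300) = -1/300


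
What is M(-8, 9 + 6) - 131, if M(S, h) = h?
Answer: -116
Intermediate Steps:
M(-8, 9 + 6) - 131 = (9 + 6) - 131 = 15 - 131 = -116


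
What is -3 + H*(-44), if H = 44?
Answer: -1939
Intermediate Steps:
-3 + H*(-44) = -3 + 44*(-44) = -3 - 1936 = -1939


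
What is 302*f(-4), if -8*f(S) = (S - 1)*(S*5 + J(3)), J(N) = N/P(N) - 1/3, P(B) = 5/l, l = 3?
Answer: -20989/6 ≈ -3498.2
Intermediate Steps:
P(B) = 5/3
J(N) = -⅓ + 3*N/5 (J(N) = N/(5/3) - 1/3 = N*(⅗) - 1*⅓ = 3*N/5 - ⅓ = -⅓ + 3*N/5)
f(S) = -(-1 + S)*(22/15 + 5*S)/8 (f(S) = -(S - 1)*(S*5 + (-⅓ + (⅗)*3))/8 = -(-1 + S)*(5*S + (-⅓ + 9/5))/8 = -(-1 + S)*(5*S + 22/15)/8 = -(-1 + S)*(22/15 + 5*S)/8)
302*f(-4) = 302*(11/60 - 5/8*(-4)² + (53/120)*(-4)) = 302*(11/60 - 5/8*16 - 53/30) = 302*(11/60 - 10 - 53/30) = 302*(-139/12) = -20989/6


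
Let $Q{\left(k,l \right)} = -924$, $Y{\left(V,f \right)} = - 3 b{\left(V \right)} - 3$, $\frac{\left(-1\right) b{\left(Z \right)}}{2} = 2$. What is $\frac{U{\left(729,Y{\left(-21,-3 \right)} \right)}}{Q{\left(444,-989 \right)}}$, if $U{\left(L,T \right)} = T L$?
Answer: $- \frac{2187}{308} \approx -7.1006$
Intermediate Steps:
$b{\left(Z \right)} = -4$ ($b{\left(Z \right)} = \left(-2\right) 2 = -4$)
$Y{\left(V,f \right)} = 9$ ($Y{\left(V,f \right)} = \left(-3\right) \left(-4\right) - 3 = 12 - 3 = 9$)
$U{\left(L,T \right)} = L T$
$\frac{U{\left(729,Y{\left(-21,-3 \right)} \right)}}{Q{\left(444,-989 \right)}} = \frac{729 \cdot 9}{-924} = 6561 \left(- \frac{1}{924}\right) = - \frac{2187}{308}$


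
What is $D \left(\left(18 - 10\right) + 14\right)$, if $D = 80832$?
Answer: $1778304$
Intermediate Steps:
$D \left(\left(18 - 10\right) + 14\right) = 80832 \left(\left(18 - 10\right) + 14\right) = 80832 \left(8 + 14\right) = 80832 \cdot 22 = 1778304$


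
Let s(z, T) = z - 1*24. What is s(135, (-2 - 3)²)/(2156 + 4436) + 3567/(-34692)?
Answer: -1638571/19057472 ≈ -0.085981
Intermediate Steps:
s(z, T) = -24 + z (s(z, T) = z - 24 = -24 + z)
s(135, (-2 - 3)²)/(2156 + 4436) + 3567/(-34692) = (-24 + 135)/(2156 + 4436) + 3567/(-34692) = 111/6592 + 3567*(-1/34692) = 111*(1/6592) - 1189/11564 = 111/6592 - 1189/11564 = -1638571/19057472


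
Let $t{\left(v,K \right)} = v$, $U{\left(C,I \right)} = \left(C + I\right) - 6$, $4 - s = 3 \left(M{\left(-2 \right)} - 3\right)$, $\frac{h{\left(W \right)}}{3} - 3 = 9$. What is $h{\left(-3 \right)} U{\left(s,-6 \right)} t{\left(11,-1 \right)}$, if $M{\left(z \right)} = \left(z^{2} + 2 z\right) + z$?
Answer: $2772$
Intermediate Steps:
$M{\left(z \right)} = z^{2} + 3 z$
$h{\left(W \right)} = 36$ ($h{\left(W \right)} = 9 + 3 \cdot 9 = 9 + 27 = 36$)
$s = 19$ ($s = 4 - 3 \left(- 2 \left(3 - 2\right) - 3\right) = 4 - 3 \left(\left(-2\right) 1 - 3\right) = 4 - 3 \left(-2 - 3\right) = 4 - 3 \left(-5\right) = 4 - -15 = 4 + 15 = 19$)
$U{\left(C,I \right)} = -6 + C + I$
$h{\left(-3 \right)} U{\left(s,-6 \right)} t{\left(11,-1 \right)} = 36 \left(-6 + 19 - 6\right) 11 = 36 \cdot 7 \cdot 11 = 252 \cdot 11 = 2772$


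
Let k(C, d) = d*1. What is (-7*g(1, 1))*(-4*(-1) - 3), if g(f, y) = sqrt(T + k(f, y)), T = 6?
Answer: -7*sqrt(7) ≈ -18.520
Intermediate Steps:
k(C, d) = d
g(f, y) = sqrt(6 + y)
(-7*g(1, 1))*(-4*(-1) - 3) = (-7*sqrt(6 + 1))*(-4*(-1) - 3) = (-7*sqrt(7))*(4 - 3) = -7*sqrt(7)*1 = -7*sqrt(7)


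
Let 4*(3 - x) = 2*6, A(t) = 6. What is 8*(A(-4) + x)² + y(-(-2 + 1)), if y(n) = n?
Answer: 289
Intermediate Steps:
x = 0 (x = 3 - 6/2 = 3 - ¼*12 = 3 - 3 = 0)
8*(A(-4) + x)² + y(-(-2 + 1)) = 8*(6 + 0)² - (-2 + 1) = 8*6² - 1*(-1) = 8*36 + 1 = 288 + 1 = 289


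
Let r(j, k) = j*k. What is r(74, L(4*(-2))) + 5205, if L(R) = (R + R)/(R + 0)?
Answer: 5353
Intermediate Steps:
L(R) = 2 (L(R) = (2*R)/R = 2)
r(74, L(4*(-2))) + 5205 = 74*2 + 5205 = 148 + 5205 = 5353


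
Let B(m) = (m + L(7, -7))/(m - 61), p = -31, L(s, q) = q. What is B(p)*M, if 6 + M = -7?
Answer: -247/46 ≈ -5.3696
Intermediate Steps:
M = -13 (M = -6 - 7 = -13)
B(m) = (-7 + m)/(-61 + m) (B(m) = (m - 7)/(m - 61) = (-7 + m)/(-61 + m))
B(p)*M = ((-7 - 31)/(-61 - 31))*(-13) = (-38/(-92))*(-13) = -1/92*(-38)*(-13) = (19/46)*(-13) = -247/46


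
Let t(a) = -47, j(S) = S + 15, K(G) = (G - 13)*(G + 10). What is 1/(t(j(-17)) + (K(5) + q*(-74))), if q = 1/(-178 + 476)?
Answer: -149/24920 ≈ -0.0059791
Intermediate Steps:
K(G) = (-13 + G)*(10 + G)
q = 1/298 ≈ 0.0033557
j(S) = 15 + S
1/(t(j(-17)) + (K(5) + q*(-74))) = 1/(-47 + ((-130 + 5² - 3*5) + (1/298)*(-74))) = 1/(-47 + ((-130 + 25 - 15) - 37/149)) = 1/(-47 + (-120 - 37/149)) = 1/(-47 - 17917/149) = 1/(-24920/149) = -149/24920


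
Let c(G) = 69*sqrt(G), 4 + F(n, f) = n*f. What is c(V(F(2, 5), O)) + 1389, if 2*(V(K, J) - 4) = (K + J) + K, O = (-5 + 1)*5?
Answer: 1389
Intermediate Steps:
F(n, f) = -4 + f*n (F(n, f) = -4 + n*f = -4 + f*n)
O = -20 (O = -4*5 = -20)
V(K, J) = 4 + K + J/2 (V(K, J) = 4 + ((K + J) + K)/2 = 4 + ((J + K) + K)/2 = 4 + (J + 2*K)/2 = 4 + (K + J/2) = 4 + K + J/2)
c(V(F(2, 5), O)) + 1389 = 69*sqrt(4 + (-4 + 5*2) + (1/2)*(-20)) + 1389 = 69*sqrt(4 + (-4 + 10) - 10) + 1389 = 69*sqrt(4 + 6 - 10) + 1389 = 69*sqrt(0) + 1389 = 69*0 + 1389 = 0 + 1389 = 1389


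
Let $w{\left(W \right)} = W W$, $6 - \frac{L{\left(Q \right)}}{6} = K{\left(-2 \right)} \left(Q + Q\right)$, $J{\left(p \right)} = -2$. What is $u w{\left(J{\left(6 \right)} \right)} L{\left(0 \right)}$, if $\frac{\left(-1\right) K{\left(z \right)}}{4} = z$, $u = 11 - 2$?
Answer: $1296$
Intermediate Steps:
$u = 9$
$K{\left(z \right)} = - 4 z$
$L{\left(Q \right)} = 36 - 96 Q$ ($L{\left(Q \right)} = 36 - 6 \left(-4\right) \left(-2\right) \left(Q + Q\right) = 36 - 6 \cdot 8 \cdot 2 Q = 36 - 6 \cdot 16 Q = 36 - 96 Q$)
$w{\left(W \right)} = W^{2}$
$u w{\left(J{\left(6 \right)} \right)} L{\left(0 \right)} = 9 \left(-2\right)^{2} \left(36 - 0\right) = 9 \cdot 4 \left(36 + 0\right) = 36 \cdot 36 = 1296$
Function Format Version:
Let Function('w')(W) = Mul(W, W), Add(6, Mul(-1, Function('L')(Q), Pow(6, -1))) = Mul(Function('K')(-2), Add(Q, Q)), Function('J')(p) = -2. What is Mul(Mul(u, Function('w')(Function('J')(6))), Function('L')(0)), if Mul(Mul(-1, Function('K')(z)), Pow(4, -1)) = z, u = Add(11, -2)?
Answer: 1296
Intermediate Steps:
u = 9
Function('K')(z) = Mul(-4, z)
Function('L')(Q) = Add(36, Mul(-96, Q)) (Function('L')(Q) = Add(36, Mul(-6, Mul(Mul(-4, -2), Add(Q, Q)))) = Add(36, Mul(-6, Mul(8, Mul(2, Q)))) = Add(36, Mul(-6, Mul(16, Q))) = Add(36, Mul(-96, Q)))
Function('w')(W) = Pow(W, 2)
Mul(Mul(u, Function('w')(Function('J')(6))), Function('L')(0)) = Mul(Mul(9, Pow(-2, 2)), Add(36, Mul(-96, 0))) = Mul(Mul(9, 4), Add(36, 0)) = Mul(36, 36) = 1296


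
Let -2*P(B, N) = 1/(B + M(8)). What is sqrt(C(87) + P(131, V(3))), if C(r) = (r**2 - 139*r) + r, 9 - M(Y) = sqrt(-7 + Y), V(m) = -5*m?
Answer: I*sqrt(342909386)/278 ≈ 66.611*I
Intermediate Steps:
M(Y) = 9 - sqrt(-7 + Y)
P(B, N) = -1/(2*(8 + B)) (P(B, N) = -1/(2*(B + (9 - sqrt(-7 + 8)))) = -1/(2*(B + (9 - sqrt(1)))) = -1/(2*(B + (9 - 1*1))) = -1/(2*(B + (9 - 1))) = -1/(2*(B + 8)) = -1/(2*(8 + B)))
C(r) = r**2 - 138*r
sqrt(C(87) + P(131, V(3))) = sqrt(87*(-138 + 87) - 1/(16 + 2*131)) = sqrt(87*(-51) - 1/(16 + 262)) = sqrt(-4437 - 1/278) = sqrt(-1233487/278) = I*sqrt(342909386)/278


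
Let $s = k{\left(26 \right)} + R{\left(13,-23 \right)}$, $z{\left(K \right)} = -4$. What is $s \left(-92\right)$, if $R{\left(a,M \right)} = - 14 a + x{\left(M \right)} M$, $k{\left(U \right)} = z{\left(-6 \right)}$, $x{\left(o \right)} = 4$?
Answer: $25576$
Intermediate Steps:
$k{\left(U \right)} = -4$
$R{\left(a,M \right)} = - 14 a + 4 M$
$s = -278$ ($s = -4 + \left(\left(-14\right) 13 + 4 \left(-23\right)\right) = -4 - 274 = -278$)
$s \left(-92\right) = \left(-278\right) \left(-92\right) = 25576$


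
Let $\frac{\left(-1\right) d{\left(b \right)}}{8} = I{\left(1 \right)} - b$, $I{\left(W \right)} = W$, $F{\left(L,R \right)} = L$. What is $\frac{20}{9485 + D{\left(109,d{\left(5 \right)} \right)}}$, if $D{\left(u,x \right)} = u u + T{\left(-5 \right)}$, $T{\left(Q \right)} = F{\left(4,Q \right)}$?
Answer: $\frac{2}{2137} \approx 0.00093589$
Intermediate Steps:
$T{\left(Q \right)} = 4$
$d{\left(b \right)} = -8 + 8 b$ ($d{\left(b \right)} = - 8 \left(1 - b\right) = -8 + 8 b$)
$D{\left(u,x \right)} = 4 + u^{2}$ ($D{\left(u,x \right)} = u u + 4 = u^{2} + 4 = 4 + u^{2}$)
$\frac{20}{9485 + D{\left(109,d{\left(5 \right)} \right)}} = \frac{20}{9485 + \left(4 + 109^{2}\right)} = \frac{20}{9485 + \left(4 + 11881\right)} = \frac{20}{9485 + 11885} = \frac{20}{21370} = 20 \cdot \frac{1}{21370} = \frac{2}{2137}$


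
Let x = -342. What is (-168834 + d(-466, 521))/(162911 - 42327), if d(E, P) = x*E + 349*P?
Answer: 172367/120584 ≈ 1.4294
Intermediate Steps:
d(E, P) = -342*E + 349*P
(-168834 + d(-466, 521))/(162911 - 42327) = (-168834 + (-342*(-466) + 349*521))/(162911 - 42327) = (-168834 + (159372 + 181829))/120584 = (-168834 + 341201)*(1/120584) = 172367*(1/120584) = 172367/120584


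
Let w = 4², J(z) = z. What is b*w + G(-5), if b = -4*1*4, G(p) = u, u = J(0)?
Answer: -256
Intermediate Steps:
u = 0
G(p) = 0
b = -16 (b = -4*4 = -16)
w = 16
b*w + G(-5) = -16*16 + 0 = -256 + 0 = -256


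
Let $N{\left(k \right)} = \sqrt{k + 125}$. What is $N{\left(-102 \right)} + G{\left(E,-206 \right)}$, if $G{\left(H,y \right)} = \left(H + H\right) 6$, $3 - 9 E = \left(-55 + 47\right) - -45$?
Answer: $- \frac{136}{3} + \sqrt{23} \approx -40.537$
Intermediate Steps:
$E = - \frac{34}{9}$ ($E = \frac{1}{3} - \frac{\left(-55 + 47\right) - -45}{9} = \frac{1}{3} - \frac{-8 + 45}{9} = \frac{1}{3} - \frac{37}{9} = - \frac{34}{9} \approx -3.7778$)
$G{\left(H,y \right)} = 12 H$ ($G{\left(H,y \right)} = 2 H 6 = 12 H$)
$N{\left(k \right)} = \sqrt{125 + k}$
$N{\left(-102 \right)} + G{\left(E,-206 \right)} = \sqrt{125 - 102} + 12 \left(- \frac{34}{9}\right) = \sqrt{23} - \frac{136}{3} = - \frac{136}{3} + \sqrt{23}$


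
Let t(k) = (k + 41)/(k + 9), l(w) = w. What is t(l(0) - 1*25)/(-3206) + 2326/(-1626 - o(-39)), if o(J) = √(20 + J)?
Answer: -12122691761/8476327370 + 2326*I*√19/2643895 ≈ -1.4302 + 0.0038348*I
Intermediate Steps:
t(k) = (41 + k)/(9 + k)
t(l(0) - 1*25)/(-3206) + 2326/(-1626 - o(-39)) = ((41 + (0 - 1*25))/(9 + (0 - 1*25)))/(-3206) + 2326/(-1626 - √(20 - 39)) = ((41 + (0 - 25))/(9 + (0 - 25)))*(-1/3206) + 2326/(-1626 - √(-19)) = ((41 - 25)/(9 - 25))*(-1/3206) + 2326/(-1626 - I*√19) = (16/(-16))*(-1/3206) + 2326/(-1626 - I*√19) = -1/16*16*(-1/3206) + 2326/(-1626 - I*√19) = -1*(-1/3206) + 2326/(-1626 - I*√19) = 1/3206 + 2326/(-1626 - I*√19)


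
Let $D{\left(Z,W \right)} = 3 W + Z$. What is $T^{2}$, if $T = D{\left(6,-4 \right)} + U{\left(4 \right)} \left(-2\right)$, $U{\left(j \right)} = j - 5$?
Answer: $16$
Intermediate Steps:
$U{\left(j \right)} = -5 + j$
$D{\left(Z,W \right)} = Z + 3 W$
$T = -4$ ($T = \left(6 + 3 \left(-4\right)\right) + \left(-5 + 4\right) \left(-2\right) = \left(6 - 12\right) - -2 = -6 + 2 = -4$)
$T^{2} = \left(-4\right)^{2} = 16$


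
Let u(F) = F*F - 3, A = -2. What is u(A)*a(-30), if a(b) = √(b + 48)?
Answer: 3*√2 ≈ 4.2426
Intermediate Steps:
a(b) = √(48 + b)
u(F) = -3 + F² (u(F) = F² - 3 = -3 + F²)
u(A)*a(-30) = (-3 + (-2)²)*√(48 - 30) = (-3 + 4)*√18 = 1*(3*√2) = 3*√2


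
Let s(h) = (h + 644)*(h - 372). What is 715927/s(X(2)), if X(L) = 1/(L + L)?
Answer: -11454832/3831999 ≈ -2.9893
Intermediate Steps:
X(L) = 1/(2*L)
s(h) = (-372 + h)*(644 + h) (s(h) = (644 + h)*(-372 + h) = (-372 + h)*(644 + h))
715927/s(X(2)) = 715927/(-239568 + ((½)/2)² + 272*((½)/2)) = 715927/(-239568 + ((½)*(½))² + 272*((½)*(½))) = 715927/(-239568 + (¼)² + 272*(¼)) = 715927/(-239568 + 1/16 + 68) = 715927/(-3831999/16) = 715927*(-16/3831999) = -11454832/3831999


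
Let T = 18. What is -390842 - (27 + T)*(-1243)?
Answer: -334907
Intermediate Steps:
-390842 - (27 + T)*(-1243) = -390842 - (27 + 18)*(-1243) = -390842 - 45*(-1243) = -390842 - 1*(-55935) = -390842 + 55935 = -334907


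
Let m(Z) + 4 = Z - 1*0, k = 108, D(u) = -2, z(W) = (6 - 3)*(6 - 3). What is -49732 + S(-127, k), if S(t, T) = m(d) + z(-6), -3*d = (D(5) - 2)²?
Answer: -149197/3 ≈ -49732.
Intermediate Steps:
z(W) = 9 (z(W) = 3*3 = 9)
d = -16/3 (d = -(-2 - 2)²/3 = -⅓*(-4)² = -⅓*16 = -16/3 ≈ -5.3333)
m(Z) = -4 + Z (m(Z) = -4 + (Z - 1*0) = -4 + (Z + 0) = -4 + Z)
S(t, T) = -⅓ (S(t, T) = (-4 - 16/3) + 9 = -28/3 + 9 = -⅓)
-49732 + S(-127, k) = -49732 - ⅓ = -149197/3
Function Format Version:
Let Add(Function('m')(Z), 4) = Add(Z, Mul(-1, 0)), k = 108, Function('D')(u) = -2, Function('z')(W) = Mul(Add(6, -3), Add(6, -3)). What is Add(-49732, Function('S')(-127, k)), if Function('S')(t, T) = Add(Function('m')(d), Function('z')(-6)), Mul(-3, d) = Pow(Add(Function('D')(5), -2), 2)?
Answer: Rational(-149197, 3) ≈ -49732.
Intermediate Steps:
Function('z')(W) = 9 (Function('z')(W) = Mul(3, 3) = 9)
d = Rational(-16, 3) (d = Mul(Rational(-1, 3), Pow(Add(-2, -2), 2)) = Mul(Rational(-1, 3), Pow(-4, 2)) = Mul(Rational(-1, 3), 16) = Rational(-16, 3) ≈ -5.3333)
Function('m')(Z) = Add(-4, Z) (Function('m')(Z) = Add(-4, Add(Z, Mul(-1, 0))) = Add(-4, Add(Z, 0)) = Add(-4, Z))
Function('S')(t, T) = Rational(-1, 3) (Function('S')(t, T) = Add(Add(-4, Rational(-16, 3)), 9) = Add(Rational(-28, 3), 9) = Rational(-1, 3))
Add(-49732, Function('S')(-127, k)) = Add(-49732, Rational(-1, 3)) = Rational(-149197, 3)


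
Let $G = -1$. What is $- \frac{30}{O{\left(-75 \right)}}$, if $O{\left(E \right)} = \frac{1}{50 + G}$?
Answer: $-1470$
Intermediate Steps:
$O{\left(E \right)} = \frac{1}{49}$ ($O{\left(E \right)} = \frac{1}{50 - 1} = \frac{1}{49}$)
$- \frac{30}{O{\left(-75 \right)}} = - 30 \frac{1}{\frac{1}{49}} = \left(-30\right) 49 = -1470$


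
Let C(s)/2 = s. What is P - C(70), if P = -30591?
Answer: -30731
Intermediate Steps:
C(s) = 2*s
P - C(70) = -30591 - 2*70 = -30591 - 1*140 = -30591 - 140 = -30731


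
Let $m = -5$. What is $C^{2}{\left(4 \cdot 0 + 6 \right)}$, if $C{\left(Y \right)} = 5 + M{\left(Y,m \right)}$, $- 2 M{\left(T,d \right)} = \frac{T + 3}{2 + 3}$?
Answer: $\frac{1681}{100} \approx 16.81$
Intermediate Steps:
$M{\left(T,d \right)} = - \frac{3}{10} - \frac{T}{10}$ ($M{\left(T,d \right)} = - \frac{\left(T + 3\right) \frac{1}{2 + 3}}{2} = - \frac{\left(3 + T\right) \frac{1}{5}}{2} = - \frac{\frac{3}{5} + \frac{T}{5}}{2} = - \frac{3}{10} - \frac{T}{10}$)
$C{\left(Y \right)} = \frac{47}{10} - \frac{Y}{10}$ ($C{\left(Y \right)} = 5 - \left(\frac{3}{10} + \frac{Y}{10}\right) = \frac{47}{10} - \frac{Y}{10}$)
$C^{2}{\left(4 \cdot 0 + 6 \right)} = \left(\frac{47}{10} - \frac{4 \cdot 0 + 6}{10}\right)^{2} = \left(\frac{47}{10} - \frac{0 + 6}{10}\right)^{2} = \left(\frac{47}{10} - \frac{3}{5}\right)^{2} = \left(\frac{41}{10}\right)^{2} = \frac{1681}{100}$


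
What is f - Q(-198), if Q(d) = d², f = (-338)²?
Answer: 75040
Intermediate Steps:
f = 114244
f - Q(-198) = 114244 - 1*(-198)² = 114244 - 1*39204 = 114244 - 39204 = 75040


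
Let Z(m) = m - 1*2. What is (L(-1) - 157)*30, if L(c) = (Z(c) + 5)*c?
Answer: -4770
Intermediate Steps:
Z(m) = -2 + m (Z(m) = m - 2 = -2 + m)
L(c) = c*(3 + c) (L(c) = ((-2 + c) + 5)*c = (3 + c)*c = c*(3 + c))
(L(-1) - 157)*30 = (-(3 - 1) - 157)*30 = (-1*2 - 157)*30 = (-2 - 157)*30 = -159*30 = -4770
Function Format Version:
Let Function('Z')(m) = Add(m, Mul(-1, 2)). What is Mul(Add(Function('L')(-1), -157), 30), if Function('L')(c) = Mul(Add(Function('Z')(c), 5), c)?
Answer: -4770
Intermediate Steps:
Function('Z')(m) = Add(-2, m) (Function('Z')(m) = Add(m, -2) = Add(-2, m))
Function('L')(c) = Mul(c, Add(3, c)) (Function('L')(c) = Mul(Add(Add(-2, c), 5), c) = Mul(Add(3, c), c) = Mul(c, Add(3, c)))
Mul(Add(Function('L')(-1), -157), 30) = Mul(Add(Mul(-1, Add(3, -1)), -157), 30) = Mul(Add(Mul(-1, 2), -157), 30) = Mul(Add(-2, -157), 30) = Mul(-159, 30) = -4770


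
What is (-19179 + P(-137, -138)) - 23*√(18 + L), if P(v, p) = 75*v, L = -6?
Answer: -29454 - 46*√3 ≈ -29534.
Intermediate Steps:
(-19179 + P(-137, -138)) - 23*√(18 + L) = (-19179 + 75*(-137)) - 23*√(18 - 6) = (-19179 - 10275) - 46*√3 = -29454 - 46*√3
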